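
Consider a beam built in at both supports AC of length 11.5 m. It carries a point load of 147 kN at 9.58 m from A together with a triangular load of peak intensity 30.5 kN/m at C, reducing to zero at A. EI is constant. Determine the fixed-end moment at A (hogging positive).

Take the two fixed-end moments M_A, M_C as redundants; the released structure is the simple span AC.
End rotations of the released simple span under the applied load (×1/EI):
  at A: point load 147 at a = 9.58: Pab(L + b)/(6LEI) = 525.9/EI
  at C: point load 147 at a = 9.58: Pab(L + a)/(6LEI) = 826/EI
  at A: triangular load, peak 30.5: 7w₀L³/(360EI) = 902/EI
  at C: triangular load, peak 30.5: w₀L³/(45EI) = 1031/EI
  θ_A0 = 1428/EI,  θ_C0 = 1857/EI
Flexibility coefficients: a unit moment at one end gives L/(3EI) there and L/(6EI) at the far end, so f₁₁ = f₂₂ = 3.833/EI and f₁₂ = f₂₁ = 1.917/EI.
Compatibility — zero rotation at each built-in end:
  3.833 M_A + 1.917 M_C = 1428
  1.917 M_A + 3.833 M_C = 1857
Solving the pair gives M_A = 173.7 kN·m and M_C = 397.5 kN·m (hogging).

M_A = 173.7 kN·m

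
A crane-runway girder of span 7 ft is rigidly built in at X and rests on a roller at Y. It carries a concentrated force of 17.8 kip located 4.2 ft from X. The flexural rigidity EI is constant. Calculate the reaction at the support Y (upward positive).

R_Y = 7.69 kip

Release the roller at Y. Primary structure: cantilever fixed at X.
Deflection at Y on the released cantilever, summing each load's contribution:
  point load 17.8 at a = 4.2: Pa²(3L − a)/(6EI) = 879.2/EI
Tip deflection under a unit load at Y: L³/(3EI) = 114.3/EI.
Compatibility at Y: δ_0 − R_Y·δ_{YY} = 0, so R_Y = 879.2/114.3 = 7.69 kip.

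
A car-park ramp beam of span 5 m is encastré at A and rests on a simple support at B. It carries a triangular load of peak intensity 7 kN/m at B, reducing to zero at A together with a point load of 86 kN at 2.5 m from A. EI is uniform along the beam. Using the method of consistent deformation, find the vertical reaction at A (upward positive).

Release the roller at B. Primary structure: cantilever fixed at A.
Free-end deflection of the primary structure under the applied loading (downward +):
  triangular load, peak 7 at the free end: 11w₀L⁴/(120EI) = 401/EI
  point load 86 at a = 2.5: Pa²(3L − a)/(6EI) = 1120/EI
  δ_0 = 1521/EI
Tip deflection under a unit load at B: L³/(3EI) = 41.67/EI.
Compatibility at B: δ_0 − R_B·δ_{BB} = 0, so R_B = 1521/41.67 = 36.5 kN.
Vertical equilibrium: R_A = ΣP − R_B = 103.5 − 36.5 = 67 kN.

R_A = 67 kN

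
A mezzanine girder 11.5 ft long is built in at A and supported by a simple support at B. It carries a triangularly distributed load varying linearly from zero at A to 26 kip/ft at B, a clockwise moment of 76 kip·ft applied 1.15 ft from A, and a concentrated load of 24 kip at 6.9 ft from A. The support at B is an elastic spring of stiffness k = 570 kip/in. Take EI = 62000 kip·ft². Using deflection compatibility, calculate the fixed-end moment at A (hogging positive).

Choose R_B as the redundant. The primary structure is the cantilever fixed at A.
Free-end deflection of the primary structure under the applied loading (downward +):
  triangular load, peak 26 at the free end: 11w₀L⁴/(120EI) = 41685/EI
  clockwise couple 76 at a = 1.15: M₀a(2L − a)/(2EI) = 954.8/EI
  point load 24 at a = 6.9: Pa²(3L − a)/(6EI) = 5256/EI
  δ_0 = 47896/EI
Flexibility coefficient — unit upward force at B: δ_{BB} = L³/(3EI) = 507/EI.
With EI = 62000 kip·ft²: δ_0 = 0.77251 ft and δ_{BB} = 0.008177 ft/kip.
Compatibility — the spring shortens by R_B/k under the reaction it provides: δ_0 − R_B·δ_{BB} = R_B/k. With 1/k = 1/(570×12) ft/kip = 0.000146 ft/kip, R_B = δ_0 / (δ_{BB} + 1/k) = 0.77251 / (0.008177 + 0.000146) = 92.82 kip.
Moment equilibrium about A: M_A = Σ(load moments about A) − R_B·L = 1388 − 92.82×11.5 = 320.4 kip·ft.

M_A = 320.4 kip·ft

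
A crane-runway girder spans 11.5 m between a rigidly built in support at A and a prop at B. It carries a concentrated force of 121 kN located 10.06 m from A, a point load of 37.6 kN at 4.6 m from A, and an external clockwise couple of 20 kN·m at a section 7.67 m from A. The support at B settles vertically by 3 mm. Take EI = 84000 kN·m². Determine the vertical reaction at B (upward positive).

Remove the prop at B; the released (primary) structure is a cantilever built in at A.
Primary-structure tip deflection at B by superposition:
  point load 121 at a = 10.06: Pa²(3L − a)/(6EI) = 49881/EI
  point load 37.6 at a = 4.6: Pa²(3L − a)/(6EI) = 3965/EI
  clockwise couple 20 at a = 7.67: M₀a(2L − a)/(2EI) = 1176/EI
  δ_0 = 55021/EI
Tip deflection under a unit load at B: L³/(3EI) = 507/EI.
With EI = 84000 kN·m²: δ_0 = 0.65501 m and δ_{BB} = 0.006035 m/kN.
Compatibility — the beam at B must follow the support down by 0.003 m: δ_0 − R_B·δ_{BB} = 0.003, so R_B = (0.65501 − 0.003)/0.006035 = 108 kN.

R_B = 108 kN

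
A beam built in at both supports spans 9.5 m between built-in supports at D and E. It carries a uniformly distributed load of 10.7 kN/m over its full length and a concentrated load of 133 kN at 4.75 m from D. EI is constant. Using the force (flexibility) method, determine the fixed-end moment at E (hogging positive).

M_E = 238.4 kN·m

Release both end moments; the primary structure is a simply-supported span DE with redundants M_D and M_E.
End rotations of the released simple span under the applied load (×1/EI):
  at D: UDL 10.7: wL³/(24EI) = 382.2/EI
  at E: UDL 10.7: wL³/(24EI) = 382.2/EI
  at D: point load 133 at a = 4.75: Pab(L + b)/(6LEI) = 750.2/EI
  at E: point load 133 at a = 4.75: Pab(L + a)/(6LEI) = 750.2/EI
  θ_D0 = 1132/EI,  θ_E0 = 1132/EI
Flexibility coefficients: a unit moment at one end gives L/(3EI) there and L/(6EI) at the far end, so f₁₁ = f₂₂ = 3.167/EI and f₁₂ = f₂₁ = 1.583/EI.
Compatibility — zero rotation at each built-in end:
  3.167 M_D + 1.583 M_E = 1132
  1.583 M_D + 3.167 M_E = 1132
Solving the pair gives M_D = 238.4 kN·m and M_E = 238.4 kN·m (hogging).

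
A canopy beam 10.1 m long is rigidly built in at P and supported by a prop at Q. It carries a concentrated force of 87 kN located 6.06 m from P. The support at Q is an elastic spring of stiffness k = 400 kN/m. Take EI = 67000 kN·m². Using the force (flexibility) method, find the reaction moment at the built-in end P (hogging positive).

Take the reaction at Q as the redundant and release it; the primary structure is a cantilever fixed at P.
Free-end deflection of the primary structure under the applied loading (downward +):
  point load 87 at a = 6.06: Pa²(3L − a)/(6EI) = 12908/EI
Flexibility coefficient — unit upward force at Q: δ_{QQ} = L³/(3EI) = 343.4/EI.
With EI = 67000 kN·m²: δ_0 = 0.19265 m and δ_{QQ} = 0.005126 m/kN.
Compatibility — the spring shortens by R_Q/k under the reaction it provides: δ_0 − R_Q·δ_{QQ} = R_Q/k. With 1/k = 0.0025 m/kN, R_Q = δ_0 / (δ_{QQ} + 1/k) = 0.19265 / (0.005126 + 0.0025) = 25.26 kN.
Moment equilibrium about P: M_P = Σ(load moments about P) − R_Q·L = 527.2 − 25.26×10.1 = 272.1 kN·m.

M_P = 272.1 kN·m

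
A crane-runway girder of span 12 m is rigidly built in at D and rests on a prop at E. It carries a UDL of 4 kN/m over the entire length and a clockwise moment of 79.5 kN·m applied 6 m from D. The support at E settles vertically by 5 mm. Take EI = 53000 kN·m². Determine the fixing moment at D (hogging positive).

M_D = 67.58 kN·m

Remove the prop at E; the released (primary) structure is a cantilever built in at D.
Deflection at E on the released cantilever, summing each load's contribution:
  UDL 4: wL⁴/(8EI) = 10368/EI
  clockwise couple 79.5 at a = 6: M₀a(2L − a)/(2EI) = 4293/EI
  δ_0 = 14661/EI
Tip deflection under a unit load at E: L³/(3EI) = 576/EI.
With EI = 53000 kN·m²: δ_0 = 0.27662 m and δ_{EE} = 0.010868 m/kN.
Compatibility — the beam at E must follow the support down by 0.005 m: δ_0 − R_E·δ_{EE} = 0.005, so R_E = (0.27662 − 0.005)/0.010868 = 24.99 kN.
Moment equilibrium about D: M_D = Σ(load moments about D) − R_E·L = 367.5 − 24.99×12 = 67.58 kN·m.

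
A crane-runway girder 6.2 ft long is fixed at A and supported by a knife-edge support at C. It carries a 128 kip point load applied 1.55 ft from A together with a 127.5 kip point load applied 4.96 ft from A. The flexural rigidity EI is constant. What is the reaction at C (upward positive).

Release the roller at C. Primary structure: cantilever fixed at A.
Free-end deflection of the primary structure under the applied loading (downward +):
  point load 128 at a = 1.55: Pa²(3L − a)/(6EI) = 873.9/EI
  point load 127.5 at a = 4.96: Pa²(3L − a)/(6EI) = 7131/EI
  δ_0 = 8005/EI
Tip deflection under a unit load at C: L³/(3EI) = 79.44/EI.
Compatibility at C: δ_0 − R_C·δ_{CC} = 0, so R_C = 8005/79.44 = 100.8 kip.

R_C = 100.8 kip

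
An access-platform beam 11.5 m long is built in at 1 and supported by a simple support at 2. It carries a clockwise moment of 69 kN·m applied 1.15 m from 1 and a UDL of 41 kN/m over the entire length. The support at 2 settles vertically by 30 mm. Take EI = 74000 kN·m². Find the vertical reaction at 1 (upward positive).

R_1 = 297.4 kN

Release the roller at 2. Primary structure: cantilever fixed at 1.
Free-end deflection of the primary structure under the applied loading (downward +):
  clockwise couple 69 at a = 1.15: M₀a(2L − a)/(2EI) = 866.9/EI
  UDL 41: wL⁴/(8EI) = 89637/EI
  δ_0 = 90503/EI
Flexibility coefficient — unit upward force at 2: δ_{22} = L³/(3EI) = 507/EI.
With EI = 74000 kN·m²: δ_0 = 1.223 m and δ_{22} = 0.006851 m/kN.
Compatibility — the beam at 2 must follow the support down by 0.03 m: δ_0 − R_2·δ_{22} = 0.03, so R_2 = (1.223 − 0.03)/0.006851 = 174.1 kN.
Vertical equilibrium: R_1 = ΣP − R_2 = 471.5 − 174.1 = 297.4 kN.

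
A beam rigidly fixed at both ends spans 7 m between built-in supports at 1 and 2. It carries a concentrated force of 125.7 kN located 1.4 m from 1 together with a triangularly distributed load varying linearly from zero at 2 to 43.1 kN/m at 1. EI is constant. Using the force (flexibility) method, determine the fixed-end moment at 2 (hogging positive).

Take the two fixed-end moments M_1, M_2 as redundants; the released structure is the simple span 12.
End rotations of the released simple span under the applied load (×1/EI):
  at 1: point load 125.7 at a = 1.4: Pab(L + b)/(6LEI) = 295.6/EI
  at 2: point load 125.7 at a = 1.4: Pab(L + a)/(6LEI) = 197.1/EI
  at 1: triangular load, peak 43.1: w₀L³/(45EI) = 328.5/EI
  at 2: triangular load, peak 43.1: 7w₀L³/(360EI) = 287.5/EI
  θ_10 = 624.2/EI,  θ_20 = 484.6/EI
Flexibility coefficients: a unit moment at one end gives L/(3EI) there and L/(6EI) at the far end, so f₁₁ = f₂₂ = 2.333/EI and f₁₂ = f₂₁ = 1.167/EI.
Compatibility — zero rotation at each built-in end:
  2.333 M_1 + 1.167 M_2 = 624.2
  1.167 M_1 + 2.333 M_2 = 484.6
Solving the pair gives M_1 = 218.2 kN·m and M_2 = 98.55 kN·m (hogging).

M_2 = 98.55 kN·m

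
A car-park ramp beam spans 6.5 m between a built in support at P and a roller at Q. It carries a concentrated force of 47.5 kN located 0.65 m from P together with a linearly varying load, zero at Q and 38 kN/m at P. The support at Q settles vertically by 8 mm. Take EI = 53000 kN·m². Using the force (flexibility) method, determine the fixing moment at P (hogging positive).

Release the roller at Q. Primary structure: cantilever fixed at P.
Downward deflection at the released point Q due to the loads:
  point load 47.5 at a = 0.65: Pa²(3L − a)/(6EI) = 63.05/EI
  triangular load, peak 38 at the fixed end: w₀L⁴/(30EI) = 2261/EI
  δ_0 = 2324/EI
Tip deflection under a unit load at Q: L³/(3EI) = 91.54/EI.
With EI = 53000 kN·m²: δ_0 = 0.043851 m and δ_{QQ} = 0.001727 m/kN.
Compatibility — the beam at Q must follow the support down by 0.008 m: δ_0 − R_Q·δ_{QQ} = 0.008, so R_Q = (0.043851 − 0.008)/0.001727 = 20.76 kN.
Moment equilibrium about P: M_P = Σ(load moments about P) − R_Q·L = 298.5 − 20.76×6.5 = 163.5 kN·m.

M_P = 163.5 kN·m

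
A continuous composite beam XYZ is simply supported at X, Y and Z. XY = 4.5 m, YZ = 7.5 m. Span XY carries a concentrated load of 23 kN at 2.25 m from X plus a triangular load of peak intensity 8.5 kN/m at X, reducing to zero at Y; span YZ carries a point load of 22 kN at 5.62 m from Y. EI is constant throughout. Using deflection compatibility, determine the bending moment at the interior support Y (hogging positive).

Insert a hinge at Y; M_Y is the redundant, and each span becomes simply supported.
Rotations at Y on the released spans (each span's end-slope, ×1/EI):
  span XY: point load 23 at a = 2.25: Pab(L + a)/(6LEI) = 29.11/EI
  span XY: triangular load, peak 8.5: 7w₀L³/(360EI) = 15.06/EI
  span YZ: point load 22 at a = 5.62: Pab(L + b)/(6LEI) = 48.45/EI
  relative rotation θ_0 = (44.17 + 48.45)/EI = 92.62/EI
A unit hogging moment at Y produces rotation L₁/(3EI) + L₂/(3EI) = 4/EI.
Compatibility: M_Y·(L₁+L₂)/(3EI) = θ_0, giving M_Y = 23.16 kN·m (hogging).

M_Y = 23.16 kN·m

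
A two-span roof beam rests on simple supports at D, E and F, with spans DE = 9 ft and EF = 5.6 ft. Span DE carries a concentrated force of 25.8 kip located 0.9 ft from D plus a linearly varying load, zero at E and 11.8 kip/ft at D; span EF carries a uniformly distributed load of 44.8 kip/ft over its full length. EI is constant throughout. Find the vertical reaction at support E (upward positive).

R_E = 177.2 kip

Take M_E as the redundant. Released structure: two simple spans DE and EF with a hinge at E.
End slopes at the hinge E, treating each span as simply supported:
  span DE: point load 25.8 at a = 0.9: Pab(L + a)/(6LEI) = 34.48/EI
  span DE: triangular load, peak 11.8: 7w₀L³/(360EI) = 167.3/EI
  span EF: UDL 44.8: wL³/(24EI) = 327.8/EI
  relative rotation θ_0 = (201.7 + 327.8)/EI = 529.6/EI
A unit hogging moment at E produces rotation L₁/(3EI) + L₂/(3EI) = 4.867/EI.
Slope continuity at E: θ_0 = M_E·4.867/EI, so M_E = 529.6/4.867 = 108.8 kip·ft (hogging).
Span DE, ΣM about D with M_E applied at E: R_E^{DE}·9 = 182.5 + 108.8, so R_E^{DE} = 32.37 kip and R_D = 78.9 − 32.37 = 46.53 kip.
Span EF, ΣM about F: R_E^{EF}·5.6 = 702.5 + 108.8, so R_E^{EF} = 144.9 kip and R_F = 250.9 − 144.9 = 106 kip.
R_E = 32.37 + 144.9 = 177.2 kip.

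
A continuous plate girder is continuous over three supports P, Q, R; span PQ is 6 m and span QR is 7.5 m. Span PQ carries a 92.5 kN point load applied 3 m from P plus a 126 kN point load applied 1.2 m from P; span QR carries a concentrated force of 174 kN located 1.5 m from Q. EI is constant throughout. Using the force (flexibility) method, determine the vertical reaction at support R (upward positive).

Insert a hinge at Q; M_Q is the redundant, and each span becomes simply supported.
Rotations at Q on the released spans (each span's end-slope, ×1/EI):
  span PQ: point load 92.5 at a = 3: Pab(L + a)/(6LEI) = 208.1/EI
  span PQ: point load 126 at a = 1.2: Pab(L + a)/(6LEI) = 145.2/EI
  span QR: point load 174 at a = 1.5: Pab(L + b)/(6LEI) = 469.8/EI
  relative rotation θ_0 = (353.3 + 469.8)/EI = 823.1/EI
A unit hogging moment at Q produces rotation L₁/(3EI) + L₂/(3EI) = 4.5/EI.
Compatibility: M_Q·(L₁+L₂)/(3EI) = θ_0, giving M_Q = 182.9 kN·m (hogging).
Span QR, ΣM about R: R_Q^{QR}·7.5 = 1044 + 182.9, so R_Q^{QR} = 163.6 kN and R_R = 174 − 163.6 = 10.41 kN.

R_R = 10.41 kN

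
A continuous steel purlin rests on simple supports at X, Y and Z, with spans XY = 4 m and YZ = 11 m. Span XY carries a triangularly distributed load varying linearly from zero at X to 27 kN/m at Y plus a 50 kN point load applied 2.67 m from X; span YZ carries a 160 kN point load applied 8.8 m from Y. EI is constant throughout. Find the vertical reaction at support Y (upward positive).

Release continuity at Y by inserting a hinge; the redundant is the internal moment M_Y. The primary structure is two simply-supported spans XY and YZ.
End slopes at the hinge Y, treating each span as simply supported:
  span XY: triangular load, peak 27: w₀L³/(45EI) = 38.4/EI
  span XY: point load 50 at a = 2.67: Pab(L + a)/(6LEI) = 49.35/EI
  span YZ: point load 160 at a = 8.8: Pab(L + b)/(6LEI) = 619.5/EI
  relative rotation θ_0 = (87.75 + 619.5)/EI = 707.3/EI
A unit hogging moment at Y produces rotation L₁/(3EI) + L₂/(3EI) = 5/EI.
Compatibility: M_Y·(L₁+L₂)/(3EI) = θ_0, giving M_Y = 141.5 kN·m (hogging).
Span XY, ΣM about X with M_Y applied at Y: R_Y^{XY}·4 = 277.5 + 141.5, so R_Y^{XY} = 104.7 kN and R_X = 104 − 104.7 = -0.7383 kN.
Span YZ, ΣM about Z: R_Y^{YZ}·11 = 352 + 141.5, so R_Y^{YZ} = 44.86 kN and R_Z = 160 − 44.86 = 115.1 kN.
R_Y = 104.7 + 44.86 = 149.6 kN.

R_Y = 149.6 kN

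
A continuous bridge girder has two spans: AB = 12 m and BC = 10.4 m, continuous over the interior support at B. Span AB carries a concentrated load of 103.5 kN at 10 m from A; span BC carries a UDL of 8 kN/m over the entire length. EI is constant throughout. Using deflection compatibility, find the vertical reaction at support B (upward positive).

R_B = 152.1 kN

Insert a hinge at B; M_B is the redundant, and each span becomes simply supported.
End slopes at the hinge B, treating each span as simply supported:
  span AB: point load 103.5 at a = 10: Pab(L + a)/(6LEI) = 632.5/EI
  span BC: UDL 8: wL³/(24EI) = 375/EI
  relative rotation θ_0 = (632.5 + 375)/EI = 1007/EI
A unit hogging moment at B produces rotation L₁/(3EI) + L₂/(3EI) = 7.467/EI.
Slope continuity at B: θ_0 = M_B·7.467/EI, so M_B = 1007/7.467 = 134.9 kN·m (hogging).
Span AB, ΣM about A with M_B applied at B: R_B^{AB}·12 = 1035 + 134.9, so R_B^{AB} = 97.49 kN and R_A = 103.5 − 97.49 = 6.006 kN.
Span BC, ΣM about C: R_B^{BC}·10.4 = 432.6 + 134.9, so R_B^{BC} = 54.57 kN and R_C = 83.2 − 54.57 = 28.63 kN.
R_B = 97.49 + 54.57 = 152.1 kN.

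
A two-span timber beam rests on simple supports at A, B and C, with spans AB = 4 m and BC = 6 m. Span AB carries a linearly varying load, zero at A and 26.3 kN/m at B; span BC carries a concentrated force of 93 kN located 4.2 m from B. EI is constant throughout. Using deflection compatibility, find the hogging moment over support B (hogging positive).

M_B = 56.92 kN·m

Release continuity at B by inserting a hinge; the redundant is the internal moment M_B. The primary structure is two simply-supported spans AB and BC.
End slopes at the hinge B, treating each span as simply supported:
  span AB: triangular load, peak 26.3: w₀L³/(45EI) = 37.4/EI
  span BC: point load 93 at a = 4.2: Pab(L + b)/(6LEI) = 152.3/EI
  relative rotation θ_0 = (37.4 + 152.3)/EI = 189.7/EI
A unit hogging moment at B produces rotation L₁/(3EI) + L₂/(3EI) = 3.333/EI.
Compatibility: M_B·(L₁+L₂)/(3EI) = θ_0, giving M_B = 56.92 kN·m (hogging).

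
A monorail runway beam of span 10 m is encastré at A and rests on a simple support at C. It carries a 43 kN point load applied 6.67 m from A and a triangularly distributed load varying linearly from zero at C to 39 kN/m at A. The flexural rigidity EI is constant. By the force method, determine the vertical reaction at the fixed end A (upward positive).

Remove the prop at C; the released (primary) structure is a cantilever built in at A.
Primary-structure tip deflection at C by superposition:
  point load 43 at a = 6.67: Pa²(3L − a)/(6EI) = 7438/EI
  triangular load, peak 39 at the fixed end: w₀L⁴/(30EI) = 13000/EI
  δ_0 = 20438/EI
Tip deflection under a unit load at C: L³/(3EI) = 333.3/EI.
The prop prevents deflection at C: R_C = δ_0/δ_{CC} = 20438/333.3 = 61.32 kN.
Vertical equilibrium: R_A = ΣP − R_C = 238 − 61.32 = 176.7 kN.

R_A = 176.7 kN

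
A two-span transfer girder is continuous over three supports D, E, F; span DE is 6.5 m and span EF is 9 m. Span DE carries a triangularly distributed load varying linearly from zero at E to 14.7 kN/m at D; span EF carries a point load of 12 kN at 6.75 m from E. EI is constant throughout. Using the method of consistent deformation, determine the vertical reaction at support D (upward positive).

Insert a hinge at E; M_E is the redundant, and each span becomes simply supported.
End slopes at the hinge E, treating each span as simply supported:
  span DE: triangular load, peak 14.7: 7w₀L³/(360EI) = 78.5/EI
  span EF: point load 12 at a = 6.75: Pab(L + b)/(6LEI) = 37.97/EI
  relative rotation θ_0 = (78.5 + 37.97)/EI = 116.5/EI
A unit hogging moment at E produces rotation L₁/(3EI) + L₂/(3EI) = 5.167/EI.
Slope continuity at E: θ_0 = M_E·5.167/EI, so M_E = 116.5/5.167 = 22.54 kN·m (hogging).
Span DE, ΣM about D with M_E applied at E: R_E^{DE}·6.5 = 103.5 + 22.54, so R_E^{DE} = 19.39 kN and R_D = 47.77 − 19.39 = 28.38 kN.

R_D = 28.38 kN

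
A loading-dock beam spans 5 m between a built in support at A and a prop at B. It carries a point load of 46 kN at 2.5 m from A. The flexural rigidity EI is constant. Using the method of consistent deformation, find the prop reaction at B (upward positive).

R_B = 14.38 kN

Take the reaction at B as the redundant and release it; the primary structure is a cantilever fixed at A.
Primary-structure tip deflection at B by superposition:
  point load 46 at a = 2.5: Pa²(3L − a)/(6EI) = 599/EI
Tip deflection under a unit load at B: L³/(3EI) = 41.67/EI.
The prop prevents deflection at B: R_B = δ_0/δ_{BB} = 599/41.67 = 14.38 kN.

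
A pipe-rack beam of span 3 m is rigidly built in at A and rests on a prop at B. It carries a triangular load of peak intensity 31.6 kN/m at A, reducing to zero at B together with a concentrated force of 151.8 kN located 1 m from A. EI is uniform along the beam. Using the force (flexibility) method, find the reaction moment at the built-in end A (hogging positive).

M_A = 103.3 kN·m

Remove the prop at B; the released (primary) structure is a cantilever built in at A.
Deflection at B on the released cantilever, summing each load's contribution:
  triangular load, peak 31.6 at the fixed end: w₀L⁴/(30EI) = 85.32/EI
  point load 151.8 at a = 1: Pa²(3L − a)/(6EI) = 202.4/EI
  δ_0 = 287.7/EI
Tip deflection under a unit load at B: L³/(3EI) = 9/EI.
The prop prevents deflection at B: R_B = δ_0/δ_{BB} = 287.7/9 = 31.97 kN.
Moment equilibrium about A: M_A = Σ(load moments about A) − R_B·L = 199.2 − 31.97×3 = 103.3 kN·m.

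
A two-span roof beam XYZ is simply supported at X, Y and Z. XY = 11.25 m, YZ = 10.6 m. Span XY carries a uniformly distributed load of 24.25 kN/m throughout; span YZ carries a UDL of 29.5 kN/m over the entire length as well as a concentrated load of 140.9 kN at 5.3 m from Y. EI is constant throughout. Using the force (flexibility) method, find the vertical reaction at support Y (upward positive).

R_Y = 461.1 kN

Release continuity at Y by inserting a hinge; the redundant is the internal moment M_Y. The primary structure is two simply-supported spans XY and YZ.
End slopes at the hinge Y, treating each span as simply supported:
  span XY: UDL 24.25: wL³/(24EI) = 1439/EI
  span YZ: UDL 29.5: wL³/(24EI) = 1464/EI
  span YZ: point load 140.9 at a = 5.3: Pab(L + b)/(6LEI) = 989.5/EI
  relative rotation θ_0 = (1439 + 2453)/EI = 3892/EI
A unit hogging moment at Y produces rotation L₁/(3EI) + L₂/(3EI) = 7.283/EI.
Compatibility: M_Y·(L₁+L₂)/(3EI) = θ_0, giving M_Y = 534.4 kN·m (hogging).
Span XY, ΣM about X with M_Y applied at Y: R_Y^{XY}·11.25 = 1535 + 534.4, so R_Y^{XY} = 183.9 kN and R_X = 272.8 − 183.9 = 88.91 kN.
Span YZ, ΣM about Z: R_Y^{YZ}·10.6 = 2404 + 534.4, so R_Y^{YZ} = 277.2 kN and R_Z = 453.6 − 277.2 = 176.4 kN.
R_Y = 183.9 + 277.2 = 461.1 kN.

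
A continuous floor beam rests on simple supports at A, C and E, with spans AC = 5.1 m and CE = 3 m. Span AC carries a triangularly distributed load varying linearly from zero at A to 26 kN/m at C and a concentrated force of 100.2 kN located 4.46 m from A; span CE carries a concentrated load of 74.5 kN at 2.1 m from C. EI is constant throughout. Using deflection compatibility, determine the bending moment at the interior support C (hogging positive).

Take M_C as the redundant. Released structure: two simple spans AC and CE with a hinge at C.
Discontinuity in slope at C on the released structure — sum the simple-span end rotations:
  span AC: triangular load, peak 26: w₀L³/(45EI) = 76.64/EI
  span AC: point load 100.2 at a = 4.46: Pab(L + a)/(6LEI) = 89.36/EI
  span CE: point load 74.5 at a = 2.1: Pab(L + b)/(6LEI) = 30.51/EI
  relative rotation θ_0 = (166 + 30.51)/EI = 196.5/EI
A unit hogging moment at C produces rotation L₁/(3EI) + L₂/(3EI) = 2.7/EI.
Slope continuity at C: θ_0 = M_C·2.7/EI, so M_C = 196.5/2.7 = 72.78 kN·m (hogging).

M_C = 72.78 kN·m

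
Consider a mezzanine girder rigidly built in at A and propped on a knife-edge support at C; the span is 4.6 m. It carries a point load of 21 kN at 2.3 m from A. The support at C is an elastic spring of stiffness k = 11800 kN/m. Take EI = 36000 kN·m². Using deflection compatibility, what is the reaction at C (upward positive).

R_C = 5.998 kN

Choose R_C as the redundant. The primary structure is the cantilever fixed at A.
Primary-structure tip deflection at C by superposition:
  point load 21 at a = 2.3: Pa²(3L − a)/(6EI) = 212.9/EI
Flexibility coefficient — unit upward force at C: δ_{CC} = L³/(3EI) = 32.45/EI.
With EI = 36000 kN·m²: δ_0 = 0.005915 m and δ_{CC} = 0.000901 m/kN.
Compatibility — the spring shortens by R_C/k under the reaction it provides: δ_0 − R_C·δ_{CC} = R_C/k. With 1/k = 0.000085 m/kN, R_C = δ_0 / (δ_{CC} + 1/k) = 0.005915 / (0.000901 + 0.000085) = 5.998 kN.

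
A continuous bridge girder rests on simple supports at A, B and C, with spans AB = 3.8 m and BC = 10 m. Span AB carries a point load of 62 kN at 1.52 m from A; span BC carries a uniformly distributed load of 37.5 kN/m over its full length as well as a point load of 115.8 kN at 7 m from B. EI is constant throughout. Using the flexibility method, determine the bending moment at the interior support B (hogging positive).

Insert a hinge at B; M_B is the redundant, and each span becomes simply supported.
Discontinuity in slope at B on the released structure — sum the simple-span end rotations:
  span AB: point load 62 at a = 1.52: Pab(L + a)/(6LEI) = 50.14/EI
  span BC: UDL 37.5: wL³/(24EI) = 1562/EI
  span BC: point load 115.8 at a = 7: Pab(L + b)/(6LEI) = 526.9/EI
  relative rotation θ_0 = (50.14 + 2089)/EI = 2140/EI
A unit hogging moment at B produces rotation L₁/(3EI) + L₂/(3EI) = 4.6/EI.
Slope continuity at B: θ_0 = M_B·4.6/EI, so M_B = 2140/4.6 = 465.1 kN·m (hogging).

M_B = 465.1 kN·m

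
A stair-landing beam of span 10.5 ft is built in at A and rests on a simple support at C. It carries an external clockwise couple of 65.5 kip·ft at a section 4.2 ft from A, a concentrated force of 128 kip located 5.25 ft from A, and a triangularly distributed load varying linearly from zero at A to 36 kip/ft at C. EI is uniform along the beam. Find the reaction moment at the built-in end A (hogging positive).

M_A = 486.1 kip·ft

Release the roller at C. Primary structure: cantilever fixed at A.
Free-end deflection of the primary structure under the applied loading (downward +):
  clockwise couple 65.5 at a = 4.2: M₀a(2L − a)/(2EI) = 2311/EI
  point load 128 at a = 5.25: Pa²(3L − a)/(6EI) = 15435/EI
  triangular load, peak 36 at the free end: 11w₀L⁴/(120EI) = 40112/EI
  δ_0 = 57858/EI
Tip deflection under a unit load at C: L³/(3EI) = 385.9/EI.
Compatibility at C: δ_0 − R_C·δ_{CC} = 0, so R_C = 57858/385.9 = 149.9 kip.
Moment equilibrium about A: M_A = Σ(load moments about A) − R_C·L = 2060 − 149.9×10.5 = 486.1 kip·ft.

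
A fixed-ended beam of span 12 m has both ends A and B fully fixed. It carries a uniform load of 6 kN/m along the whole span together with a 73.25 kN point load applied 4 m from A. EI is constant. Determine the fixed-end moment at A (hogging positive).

Release both end moments; the primary structure is a simply-supported span AB with redundants M_A and M_B.
On the primary (simply-supported) span, the end slopes from the loading are:
  at A: UDL 6: wL³/(24EI) = 432/EI
  at B: UDL 6: wL³/(24EI) = 432/EI
  at A: point load 73.25 at a = 4: Pab(L + b)/(6LEI) = 651.1/EI
  at B: point load 73.25 at a = 4: Pab(L + a)/(6LEI) = 520.9/EI
  θ_A0 = 1083/EI,  θ_B0 = 952.9/EI
Flexibility coefficients: a unit moment at one end gives L/(3EI) there and L/(6EI) at the far end, so f₁₁ = f₂₂ = 4/EI and f₁₂ = f₂₁ = 2/EI.
Compatibility — zero rotation at each built-in end:
  4 M_A + 2 M_B = 1083
  2 M_A + 4 M_B = 952.9
Solving the pair gives M_A = 202.2 kN·m and M_B = 137.1 kN·m (hogging).

M_A = 202.2 kN·m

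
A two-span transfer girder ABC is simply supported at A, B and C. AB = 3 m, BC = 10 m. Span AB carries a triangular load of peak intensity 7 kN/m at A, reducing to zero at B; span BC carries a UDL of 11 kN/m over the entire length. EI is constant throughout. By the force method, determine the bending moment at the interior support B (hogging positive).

Take M_B as the redundant. Released structure: two simple spans AB and BC with a hinge at B.
Discontinuity in slope at B on the released structure — sum the simple-span end rotations:
  span AB: triangular load, peak 7: 7w₀L³/(360EI) = 3.675/EI
  span BC: UDL 11: wL³/(24EI) = 458.3/EI
  relative rotation θ_0 = (3.675 + 458.3)/EI = 462/EI
A unit hogging moment at B produces rotation L₁/(3EI) + L₂/(3EI) = 4.333/EI.
Compatibility: M_B·(L₁+L₂)/(3EI) = θ_0, giving M_B = 106.6 kN·m (hogging).

M_B = 106.6 kN·m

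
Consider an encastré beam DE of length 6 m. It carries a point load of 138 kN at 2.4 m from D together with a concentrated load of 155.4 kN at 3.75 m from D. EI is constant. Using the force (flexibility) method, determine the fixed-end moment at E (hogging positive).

Release both end moments; the primary structure is a simply-supported span DE with redundants M_D and M_E.
End rotations of the released simple span under the applied load (×1/EI):
  at D: point load 138 at a = 2.4: Pab(L + b)/(6LEI) = 318/EI
  at E: point load 138 at a = 2.4: Pab(L + a)/(6LEI) = 278.2/EI
  at D: point load 155.4 at a = 3.75: Pab(L + b)/(6LEI) = 300.5/EI
  at E: point load 155.4 at a = 3.75: Pab(L + a)/(6LEI) = 355.1/EI
  θ_D0 = 618.4/EI,  θ_E0 = 633.3/EI
Flexibility coefficients: a unit moment at one end gives L/(3EI) there and L/(6EI) at the far end, so f₁₁ = f₂₂ = 2/EI and f₁₂ = f₂₁ = 1/EI.
Compatibility — zero rotation at each built-in end:
  2 M_D + 1 M_E = 618.4
  1 M_D + 2 M_E = 633.3
Solving the pair gives M_D = 201.2 kN·m and M_E = 216.1 kN·m (hogging).

M_E = 216.1 kN·m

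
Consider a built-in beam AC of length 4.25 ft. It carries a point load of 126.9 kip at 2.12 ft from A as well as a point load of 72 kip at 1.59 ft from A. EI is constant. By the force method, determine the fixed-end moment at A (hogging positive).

Take the two fixed-end moments M_A, M_C as redundants; the released structure is the simple span AC.
End rotations of the released simple span under the applied load (×1/EI):
  at A: point load 126.9 at a = 2.12: Pab(L + b)/(6LEI) = 143.4/EI
  at C: point load 126.9 at a = 2.12: Pab(L + a)/(6LEI) = 143.1/EI
  at A: point load 72 at a = 1.59: Pab(L + b)/(6LEI) = 82.52/EI
  at C: point load 72 at a = 1.59: Pab(L + a)/(6LEI) = 69.74/EI
  θ_A0 = 225.9/EI,  θ_C0 = 212.9/EI
Flexibility coefficients: a unit moment at one end gives L/(3EI) there and L/(6EI) at the far end, so f₁₁ = f₂₂ = 1.417/EI and f₁₂ = f₂₁ = 0.7083/EI.
Compatibility — zero rotation at each built-in end:
  1.417 M_A + 0.7083 M_C = 225.9
  0.7083 M_A + 1.417 M_C = 212.9
Solving the pair gives M_A = 112.4 kip·ft and M_C = 94.06 kip·ft (hogging).

M_A = 112.4 kip·ft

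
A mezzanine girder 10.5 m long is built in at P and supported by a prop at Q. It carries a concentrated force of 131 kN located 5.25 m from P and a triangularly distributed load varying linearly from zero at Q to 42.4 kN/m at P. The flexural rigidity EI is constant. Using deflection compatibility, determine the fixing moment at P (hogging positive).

Choose R_Q as the redundant. The primary structure is the cantilever fixed at P.
Primary-structure tip deflection at Q by superposition:
  point load 131 at a = 5.25: Pa²(3L − a)/(6EI) = 15797/EI
  triangular load, peak 42.4 at the fixed end: w₀L⁴/(30EI) = 17179/EI
  δ_0 = 32976/EI
Tip deflection under a unit load at Q: L³/(3EI) = 385.9/EI.
The prop prevents deflection at Q: R_Q = δ_0/δ_{QQ} = 32976/385.9 = 85.46 kN.
Moment equilibrium about P: M_P = Σ(load moments about P) − R_Q·L = 1467 − 85.46×10.5 = 569.5 kN·m.

M_P = 569.5 kN·m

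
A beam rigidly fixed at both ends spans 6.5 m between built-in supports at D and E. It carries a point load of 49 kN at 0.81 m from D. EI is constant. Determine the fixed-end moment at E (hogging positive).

M_E = 4.33 kN·m

Release both end moments; the primary structure is a simply-supported span DE with redundants M_D and M_E.
On the primary (simply-supported) span, the end slopes from the loading are:
  at D: point load 49 at a = 0.81: Pab(L + b)/(6LEI) = 70.59/EI
  at E: point load 49 at a = 0.81: Pab(L + a)/(6LEI) = 42.33/EI
  θ_D0 = 70.59/EI,  θ_E0 = 42.33/EI
Flexibility coefficients: a unit moment at one end gives L/(3EI) there and L/(6EI) at the far end, so f₁₁ = f₂₂ = 2.167/EI and f₁₂ = f₂₁ = 1.083/EI.
Compatibility — zero rotation at each built-in end:
  2.167 M_D + 1.083 M_E = 70.59
  1.083 M_D + 2.167 M_E = 42.33
Solving the pair gives M_D = 30.41 kN·m and M_E = 4.33 kN·m (hogging).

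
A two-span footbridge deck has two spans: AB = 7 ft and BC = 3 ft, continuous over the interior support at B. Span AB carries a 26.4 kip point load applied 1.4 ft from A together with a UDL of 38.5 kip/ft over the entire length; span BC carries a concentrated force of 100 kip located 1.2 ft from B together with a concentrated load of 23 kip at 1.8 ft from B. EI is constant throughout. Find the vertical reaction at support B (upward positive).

Release continuity at B by inserting a hinge; the redundant is the internal moment M_B. The primary structure is two simply-supported spans AB and BC.
End slopes at the hinge B, treating each span as simply supported:
  span AB: point load 26.4 at a = 1.4: Pab(L + a)/(6LEI) = 41.4/EI
  span AB: UDL 38.5: wL³/(24EI) = 550.2/EI
  span BC: point load 100 at a = 1.2: Pab(L + b)/(6LEI) = 57.6/EI
  span BC: point load 23 at a = 1.8: Pab(L + b)/(6LEI) = 11.59/EI
  relative rotation θ_0 = (591.6 + 69.19)/EI = 660.8/EI
A unit hogging moment at B produces rotation L₁/(3EI) + L₂/(3EI) = 3.333/EI.
Compatibility: M_B·(L₁+L₂)/(3EI) = θ_0, giving M_B = 198.2 kip·ft (hogging).
Span AB, ΣM about A with M_B applied at B: R_B^{AB}·7 = 980.2 + 198.2, so R_B^{AB} = 168.4 kip and R_A = 295.9 − 168.4 = 127.5 kip.
Span BC, ΣM about C: R_B^{BC}·3 = 207.6 + 198.2, so R_B^{BC} = 135.3 kip and R_C = 123 − 135.3 = -12.28 kip.
R_B = 168.4 + 135.3 = 303.6 kip.

R_B = 303.6 kip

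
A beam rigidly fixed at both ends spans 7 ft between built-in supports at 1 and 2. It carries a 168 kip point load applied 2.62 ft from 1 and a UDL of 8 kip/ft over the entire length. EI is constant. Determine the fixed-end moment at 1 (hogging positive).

Take the two fixed-end moments M_1, M_2 as redundants; the released structure is the simple span 12.
End rotations of the released simple span under the applied load (×1/EI):
  at 1: point load 168 at a = 2.62: Pab(L + b)/(6LEI) = 522.4/EI
  at 2: point load 168 at a = 2.62: Pab(L + a)/(6LEI) = 441.6/EI
  at 1: UDL 8: wL³/(24EI) = 114.3/EI
  at 2: UDL 8: wL³/(24EI) = 114.3/EI
  θ_10 = 636.7/EI,  θ_20 = 555.9/EI
Flexibility coefficients: a unit moment at one end gives L/(3EI) there and L/(6EI) at the far end, so f₁₁ = f₂₂ = 2.333/EI and f₁₂ = f₂₁ = 1.167/EI.
Compatibility — zero rotation at each built-in end:
  2.333 M_1 + 1.167 M_2 = 636.7
  1.167 M_1 + 2.333 M_2 = 555.9
Solving the pair gives M_1 = 205 kip·ft and M_2 = 135.8 kip·ft (hogging).

M_1 = 205 kip·ft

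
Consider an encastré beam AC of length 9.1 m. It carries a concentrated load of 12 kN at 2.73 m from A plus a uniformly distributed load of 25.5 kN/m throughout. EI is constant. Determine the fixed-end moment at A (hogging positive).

M_A = 192 kN·m

Release both end moments; the primary structure is a simply-supported span AC with redundants M_A and M_C.
On the primary (simply-supported) span, the end slopes from the loading are:
  at A: point load 12 at a = 2.73: Pab(L + b)/(6LEI) = 59.13/EI
  at C: point load 12 at a = 2.73: Pab(L + a)/(6LEI) = 45.21/EI
  at A: UDL 25.5: wL³/(24EI) = 800.7/EI
  at C: UDL 25.5: wL³/(24EI) = 800.7/EI
  θ_A0 = 859.8/EI,  θ_C0 = 845.9/EI
Flexibility coefficients: a unit moment at one end gives L/(3EI) there and L/(6EI) at the far end, so f₁₁ = f₂₂ = 3.033/EI and f₁₂ = f₂₁ = 1.517/EI.
Compatibility — zero rotation at each built-in end:
  3.033 M_A + 1.517 M_C = 859.8
  1.517 M_A + 3.033 M_C = 845.9
Solving the pair gives M_A = 192 kN·m and M_C = 182.9 kN·m (hogging).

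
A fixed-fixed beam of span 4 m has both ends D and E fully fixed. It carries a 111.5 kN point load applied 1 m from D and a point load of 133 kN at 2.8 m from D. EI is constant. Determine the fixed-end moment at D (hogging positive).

M_D = 96.23 kN·m

Release both end moments; the primary structure is a simply-supported span DE with redundants M_D and M_E.
Simple-span end rotations at D and E under the given loads:
  at D: point load 111.5 at a = 1: Pab(L + b)/(6LEI) = 97.56/EI
  at E: point load 111.5 at a = 1: Pab(L + a)/(6LEI) = 69.69/EI
  at D: point load 133 at a = 2.8: Pab(L + b)/(6LEI) = 96.82/EI
  at E: point load 133 at a = 2.8: Pab(L + a)/(6LEI) = 126.6/EI
  θ_D0 = 194.4/EI,  θ_E0 = 196.3/EI
Flexibility coefficients: a unit moment at one end gives L/(3EI) there and L/(6EI) at the far end, so f₁₁ = f₂₂ = 1.333/EI and f₁₂ = f₂₁ = 0.6667/EI.
Compatibility — zero rotation at each built-in end:
  1.333 M_D + 0.6667 M_E = 194.4
  0.6667 M_D + 1.333 M_E = 196.3
Solving the pair gives M_D = 96.23 kN·m and M_E = 99.11 kN·m (hogging).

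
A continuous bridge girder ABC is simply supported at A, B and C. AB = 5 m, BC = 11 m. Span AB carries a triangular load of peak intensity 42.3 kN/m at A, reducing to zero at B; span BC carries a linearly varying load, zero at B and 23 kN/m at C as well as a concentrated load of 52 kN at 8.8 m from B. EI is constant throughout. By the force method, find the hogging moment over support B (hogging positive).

M_B = 168.6 kN·m

Take M_B as the redundant. Released structure: two simple spans AB and BC with a hinge at B.
Rotations at B on the released spans (each span's end-slope, ×1/EI):
  span AB: triangular load, peak 42.3: 7w₀L³/(360EI) = 102.8/EI
  span BC: triangular load, peak 23: 7w₀L³/(360EI) = 595.3/EI
  span BC: point load 52 at a = 8.8: Pab(L + b)/(6LEI) = 201.3/EI
  relative rotation θ_0 = (102.8 + 796.6)/EI = 899.4/EI
A unit hogging moment at B produces rotation L₁/(3EI) + L₂/(3EI) = 5.333/EI.
Compatibility: M_B·(L₁+L₂)/(3EI) = θ_0, giving M_B = 168.6 kN·m (hogging).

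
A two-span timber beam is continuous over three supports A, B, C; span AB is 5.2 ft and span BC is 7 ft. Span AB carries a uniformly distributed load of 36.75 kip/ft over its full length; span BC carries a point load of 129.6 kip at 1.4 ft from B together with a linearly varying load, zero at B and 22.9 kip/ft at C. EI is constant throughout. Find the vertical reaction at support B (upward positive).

R_B = 281.4 kip

Insert a hinge at B; M_B is the redundant, and each span becomes simply supported.
End slopes at the hinge B, treating each span as simply supported:
  span AB: UDL 36.75: wL³/(24EI) = 215.3/EI
  span BC: point load 129.6 at a = 1.4: Pab(L + b)/(6LEI) = 304.8/EI
  span BC: triangular load, peak 22.9: 7w₀L³/(360EI) = 152.7/EI
  relative rotation θ_0 = (215.3 + 457.5)/EI = 672.9/EI
A unit hogging moment at B produces rotation L₁/(3EI) + L₂/(3EI) = 4.067/EI.
Compatibility: M_B·(L₁+L₂)/(3EI) = θ_0, giving M_B = 165.5 kip·ft (hogging).
Span AB, ΣM about A with M_B applied at B: R_B^{AB}·5.2 = 496.9 + 165.5, so R_B^{AB} = 127.4 kip and R_A = 191.1 − 127.4 = 63.73 kip.
Span BC, ΣM about C: R_B^{BC}·7 = 912.8 + 165.5, so R_B^{BC} = 154 kip and R_C = 209.8 − 154 = 55.72 kip.
R_B = 127.4 + 154 = 281.4 kip.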